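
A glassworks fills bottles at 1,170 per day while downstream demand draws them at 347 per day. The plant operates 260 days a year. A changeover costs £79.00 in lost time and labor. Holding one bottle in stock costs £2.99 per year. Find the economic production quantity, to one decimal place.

Annual demand D = 347 × 260 = 90,220.
Production build-up factor (1 − d/p) = 1 − 347/1,170 = 0.7034.
Q* = √(2DS / (H(1 − d/p))) = √(2 × 90,220 × 79 / (2.99 × 0.7034)).
= √(14,254,760 / 2.1032) ≈ 2603.379.

Q* ≈ 2,603.4 bottles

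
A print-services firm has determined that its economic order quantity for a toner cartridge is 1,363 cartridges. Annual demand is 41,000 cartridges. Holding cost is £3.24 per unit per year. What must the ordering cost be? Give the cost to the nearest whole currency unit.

S ≈ £73

The basic EOQ model gives Q* = √(2DS/H); rearrange for the unknown.
From Q* = √(2DS/H): S = Q*²H / (2D) = 1,363² × 3.24 / (2 × 41,000) = 73.4045.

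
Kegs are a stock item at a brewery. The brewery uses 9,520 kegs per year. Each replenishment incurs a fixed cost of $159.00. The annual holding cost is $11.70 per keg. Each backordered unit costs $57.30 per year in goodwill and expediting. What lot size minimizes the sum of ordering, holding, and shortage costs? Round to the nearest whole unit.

Q* ≈ 558 kegs

With planned backorders, Q* = √(2DS/H) · √((H+B)/B).
√(2DS/H) = √(2 × 9,520 × 159 / 11.7) = 508.673.
√((H+B)/B) = √((11.7+57.3)/57.3) = 1.0974.
Q* ≈ 558.196.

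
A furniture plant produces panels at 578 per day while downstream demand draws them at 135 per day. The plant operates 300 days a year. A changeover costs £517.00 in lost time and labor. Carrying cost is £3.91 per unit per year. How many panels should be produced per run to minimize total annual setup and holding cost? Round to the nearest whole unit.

Annual demand D = 135 × 300 = 40,500.
Production build-up factor (1 − d/p) = 1 − 135/578 = 0.7664.
Q* = √(2DS / (H(1 − d/p))) = √(2 × 40,500 × 517 / (3.91 × 0.7664)).
= √(41,877,000 / 2.9968) ≈ 3738.191.

Q* ≈ 3,738 panels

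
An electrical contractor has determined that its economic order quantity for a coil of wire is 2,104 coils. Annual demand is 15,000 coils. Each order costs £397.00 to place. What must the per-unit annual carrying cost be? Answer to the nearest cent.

Squaring Q* = √(2DS/H) gives Q*² = 2DS/H.
From Q* = √(2DS/H): H = 2DS / Q*² = 2 × 15,000 × 397 / 2,104² = 2.6904.

H ≈ £2.69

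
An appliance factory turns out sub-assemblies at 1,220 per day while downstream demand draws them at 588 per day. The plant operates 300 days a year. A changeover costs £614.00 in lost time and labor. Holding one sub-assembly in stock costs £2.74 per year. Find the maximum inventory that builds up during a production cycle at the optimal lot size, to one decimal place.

Annual demand D = 588 × 300 = 176,400.
Production build-up factor (1 − d/p) = 1 − 588/1,220 = 0.5180.
Q* = √(2DS / (H(1 − d/p))) = √(2 × 176,400 × 614 / (2.74 × 0.5180)).
= √(216,619,200 / 1.4194) ≈ 12353.629.
Maximum inventory = Q*(1 − d/p) = 12353.629 × 0.5180 ≈ 6399.585.

I_max ≈ 6,399.6 sub-assemblies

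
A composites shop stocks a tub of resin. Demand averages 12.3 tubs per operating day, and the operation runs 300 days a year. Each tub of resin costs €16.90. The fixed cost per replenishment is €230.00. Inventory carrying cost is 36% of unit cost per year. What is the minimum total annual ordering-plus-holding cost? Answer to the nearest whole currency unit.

TC* ≈ €3,214

Annual demand D = 12.3 × 300 = 3,690.
Holding cost H = 0.36 × €16.90 = €6.0840 per unit per year.
The optimal lot size = √(2DS/H) = √(2 × 3,690 × 230 / 6.084) ≈ 528.20.
At Q*, ordering cost (D/Q*)S equals holding cost (Q*/2)H, each = √(DSH/2).
Minimum total = √(2DSH) = √(2 × 3,690 × 230 × 6.084) ≈ 3213.562.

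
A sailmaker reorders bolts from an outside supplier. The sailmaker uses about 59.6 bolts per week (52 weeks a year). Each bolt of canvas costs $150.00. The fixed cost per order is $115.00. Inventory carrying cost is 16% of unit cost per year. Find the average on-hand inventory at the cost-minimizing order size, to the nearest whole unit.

Average inventory ≈ 86 bolts

Annual demand D = 59.6 × 52 = 3,099.2.
Holding cost H = 0.16 × $150.00 = $24.0000 per unit per year.
EOQ = √(2DS/H) = √(2 × 3,099.2 × 115 / 24) ≈ 172.34.
Average inventory = Q*/2 ≈ 172.34 / 2 = 86.169.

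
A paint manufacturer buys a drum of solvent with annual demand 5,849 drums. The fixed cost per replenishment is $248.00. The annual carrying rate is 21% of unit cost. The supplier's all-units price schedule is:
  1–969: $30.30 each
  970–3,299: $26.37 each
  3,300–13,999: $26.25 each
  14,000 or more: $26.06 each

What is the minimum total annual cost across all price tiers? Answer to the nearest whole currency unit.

Holding cost per unit per year at price C is H = 0.21·C.
Evaluate total cost at each tier's feasible EOQ or, if the EOQ is below the tier, at the tier's minimum quantity.
EOQ at $30.30 = 675.2 (feasible in tier 1): TC = 5,849×$30.30 + (5,849/675.2)×248 + (675.2/2)×0.21×$30.30 = $181,521.18.
EOQ at $26.37 = 723.8 < 970, so use break Q=970: TC = 5,849×$26.37 + (5,849/970.0)×248 + (970.0/2)×0.21×$26.37 = $158,419.33.
EOQ at $26.25 = 725.4 < 3300, so use break Q=3300: TC = 5,849×$26.25 + (5,849/3300.0)×248 + (3300.0/2)×0.21×$26.25 = $163,071.44.
EOQ at $26.06 = 728.1 < 14000, so use break Q=14000: TC = 5,849×$26.06 + (5,849/14000.0)×248 + (14000.0/2)×0.21×$26.06 = $190,836.75.
Lowest total cost among the candidates is at Q = 970.0.

TC* ≈ $158,419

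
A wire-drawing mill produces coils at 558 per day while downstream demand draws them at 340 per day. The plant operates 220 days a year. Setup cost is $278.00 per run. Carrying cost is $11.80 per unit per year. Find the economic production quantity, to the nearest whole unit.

Q* ≈ 3,004 coils

Annual demand D = 340 × 220 = 74,800.
Production build-up factor (1 − d/p) = 1 − 340/558 = 0.3907.
Q* = √(2DS / (H(1 − d/p))) = √(2 × 74,800 × 278 / (11.8 × 0.3907)).
= √(41,588,800 / 4.61) ≈ 3003.558.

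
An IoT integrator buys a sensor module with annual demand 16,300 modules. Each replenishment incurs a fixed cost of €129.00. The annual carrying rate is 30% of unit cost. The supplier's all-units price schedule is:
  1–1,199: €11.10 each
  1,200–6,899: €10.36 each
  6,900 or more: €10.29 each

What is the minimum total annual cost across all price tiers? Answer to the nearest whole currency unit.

TC* ≈ €172,485

Holding cost per unit per year at price C is H = 0.30·C.
Candidates are each tier's EOQ (if it falls in that tier) and each price-break quantity.
EOQ at €11.10 = 1123.8 (feasible in tier 1): TC = 16,300×€11.10 + (16,300/1123.8)×129 + (1123.8/2)×0.30×€11.10 = €184,672.19.
EOQ at €10.36 = 1163.2 < 1200, so use break Q=1200: TC = 16,300×€10.36 + (16,300/1200.0)×129 + (1200.0/2)×0.30×€10.36 = €172,485.05.
EOQ at €10.29 = 1167.2 < 6900, so use break Q=6900: TC = 16,300×€10.29 + (16,300/6900.0)×129 + (6900.0/2)×0.30×€10.29 = €178,681.89.
Lowest total cost among the candidates is at Q = 1200.0.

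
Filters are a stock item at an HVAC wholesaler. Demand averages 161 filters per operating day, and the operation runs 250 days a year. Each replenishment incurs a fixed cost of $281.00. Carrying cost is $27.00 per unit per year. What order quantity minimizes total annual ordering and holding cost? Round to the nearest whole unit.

Annual demand D = 161 × 250 = 40,250.
EOQ = √(2DS / H) = √(2 × 40,250 × 281 / 27).
= √(22,620,500 / 27) = √837,796.2963 ≈ 915.312.

Q* ≈ 915 filters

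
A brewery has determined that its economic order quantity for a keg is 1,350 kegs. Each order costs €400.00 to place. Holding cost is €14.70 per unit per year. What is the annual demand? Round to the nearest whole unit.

Invert the EOQ relation Q*² = 2DS/H.
From Q* = √(2DS/H): D = Q*²H / (2S) = 1,350² × 14.7 / (2 × 400) = 33488.438.

D ≈ 33,488 kegs per year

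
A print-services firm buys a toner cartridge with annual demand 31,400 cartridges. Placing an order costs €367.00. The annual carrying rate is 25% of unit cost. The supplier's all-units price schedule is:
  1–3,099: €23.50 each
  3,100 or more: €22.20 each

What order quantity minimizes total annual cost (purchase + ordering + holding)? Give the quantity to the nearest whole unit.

Holding cost per unit per year at price C is H = 0.25·C.
For each price level, check whether its EOQ is feasible; otherwise the best quantity at that price is the breakpoint.
EOQ at €23.50 = 1980.7 (feasible in tier 1): TC = 31,400×€23.50 + (31,400/1980.7)×367 + (1980.7/2)×0.25×€23.50 = €749,536.35.
EOQ at €22.20 = 2037.8 < 3100, so use break Q=3100: TC = 31,400×€22.20 + (31,400/3100.0)×367 + (3100.0/2)×0.25×€22.20 = €709,399.85.
Lowest total cost is €709,399.85 at Q = 3100.0.

Q* ≈ 3,100 cartridges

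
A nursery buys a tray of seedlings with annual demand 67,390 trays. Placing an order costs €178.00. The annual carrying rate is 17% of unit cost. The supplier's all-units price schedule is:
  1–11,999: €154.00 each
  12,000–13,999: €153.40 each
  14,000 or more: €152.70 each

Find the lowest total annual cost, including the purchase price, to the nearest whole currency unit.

TC* ≈ €10,403,122

Holding cost per unit per year at price C is H = 0.17·C.
Candidates are each tier's EOQ (if it falls in that tier) and each price-break quantity.
EOQ at €154.00 = 957.3 (feasible in tier 1): TC = 67,390×€154.00 + (67,390/957.3)×178 + (957.3/2)×0.17×€154.00 = €10,403,121.53.
EOQ at €153.40 = 959.1 < 12000, so use break Q=12000: TC = 67,390×€153.40 + (67,390/12000.0)×178 + (12000.0/2)×0.17×€153.40 = €10,495,093.62.
EOQ at €152.70 = 961.3 < 14000, so use break Q=14000: TC = 67,390×€152.70 + (67,390/14000.0)×178 + (14000.0/2)×0.17×€152.70 = €10,473,022.82.
Lowest total cost among the candidates is at Q = 957.3.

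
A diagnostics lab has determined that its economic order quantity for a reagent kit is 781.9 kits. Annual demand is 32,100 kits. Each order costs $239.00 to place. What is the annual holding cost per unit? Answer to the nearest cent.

The basic EOQ model gives Q* = √(2DS/H); rearrange for the unknown.
From Q* = √(2DS/H): H = 2DS / Q*² = 2 × 32,100 × 239 / 781.9² = 25.0975.

H ≈ $25.10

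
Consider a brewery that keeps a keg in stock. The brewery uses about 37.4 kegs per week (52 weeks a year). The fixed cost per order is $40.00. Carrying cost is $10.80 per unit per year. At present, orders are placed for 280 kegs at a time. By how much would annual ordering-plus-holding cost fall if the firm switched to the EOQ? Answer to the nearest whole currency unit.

Annual demand D = 37.4 × 52 = 1,944.8.
EOQ = √(2DS/H) = √(2 × 1,944.8 × 40 / 10.8) ≈ 120.02.
Cost at Q* = (D/Q*)S + (Q*/2)H = √(2DSH) ≈ $1,296.27.
Cost at Q = 280: (1,944.8/280)×40 + (280/2)×10.8 = $277.83 + $1,512.00 = $1,789.83.
Excess = $1,789.83 − $1,296.27 = $493.56.

Extra cost ≈ $494 per year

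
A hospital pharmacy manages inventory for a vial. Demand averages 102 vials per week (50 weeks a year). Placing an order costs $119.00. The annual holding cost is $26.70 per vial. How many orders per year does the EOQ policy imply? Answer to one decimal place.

Annual demand D = 102 × 50 = 5,100.
The optimal lot size = √(2DS/H) = √(2 × 5,100 × 119 / 26.7) ≈ 213.22.
Orders per year = D / Q* = 5,100 / 213.22 ≈ 23.920.

N ≈ 23.9 orders per year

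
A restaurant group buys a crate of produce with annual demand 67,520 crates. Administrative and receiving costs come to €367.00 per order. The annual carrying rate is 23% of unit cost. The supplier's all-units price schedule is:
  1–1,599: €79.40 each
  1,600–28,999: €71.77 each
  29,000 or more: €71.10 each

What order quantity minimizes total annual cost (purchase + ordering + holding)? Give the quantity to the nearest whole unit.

Holding cost per unit per year at price C is H = 0.23·C.
Evaluate total cost at each tier's feasible EOQ or, if the EOQ is below the tier, at the tier's minimum quantity.
Tier 1 (€79.40): EOQ = 1647.4 exceeds tier's upper bound 1599, so this tier is dominated.
EOQ at €71.77 = 1732.7 (feasible in tier 2): TC = 67,520×€71.77 + (67,520/1732.7)×367 + (1732.7/2)×0.23×€71.77 = €4,874,512.61.
EOQ at €71.10 = 1740.9 < 29000, so use break Q=29000: TC = 67,520×€71.10 + (67,520/29000.0)×367 + (29000.0/2)×0.23×€71.10 = €5,038,644.98.
Lowest total cost is €4,874,512.61 at Q = 1732.7.

Q* ≈ 1,733 crates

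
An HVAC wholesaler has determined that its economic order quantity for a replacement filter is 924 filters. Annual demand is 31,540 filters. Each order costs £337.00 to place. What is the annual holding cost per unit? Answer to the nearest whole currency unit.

The basic EOQ model gives Q* = √(2DS/H); rearrange for the unknown.
From Q* = √(2DS/H): H = 2DS / Q*² = 2 × 31,540 × 337 / 924² = 24.8988.

H ≈ £25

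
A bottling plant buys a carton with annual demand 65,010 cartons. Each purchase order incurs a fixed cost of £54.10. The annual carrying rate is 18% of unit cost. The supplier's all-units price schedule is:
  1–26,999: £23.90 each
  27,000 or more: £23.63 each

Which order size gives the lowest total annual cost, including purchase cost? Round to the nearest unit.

Q* ≈ 1,279 cartons

Holding cost per unit per year at price C is H = 0.18·C.
Evaluate total cost at each tier's feasible EOQ or, if the EOQ is below the tier, at the tier's minimum quantity.
EOQ at £23.90 = 1278.7 (feasible in tier 1): TC = 65,010×£23.90 + (65,010/1278.7)×54.1 + (1278.7/2)×0.18×£23.90 = £1,559,239.97.
EOQ at £23.63 = 1286.0 < 27000, so use break Q=27000: TC = 65,010×£23.63 + (65,010/27000.0)×54.1 + (27000.0/2)×0.18×£23.63 = £1,593,737.46.
Lowest total cost is £1,559,239.97 at Q = 1278.7.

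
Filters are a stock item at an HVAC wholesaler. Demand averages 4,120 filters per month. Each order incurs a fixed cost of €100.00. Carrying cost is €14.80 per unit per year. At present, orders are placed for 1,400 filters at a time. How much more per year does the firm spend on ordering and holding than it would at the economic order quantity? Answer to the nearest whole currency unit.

Annual demand D = 4,120 × 12 = 49,440.
EOQ = √(2DS/H) = √(2 × 49,440 × 100 / 14.8) ≈ 817.38.
Cost at Q* = (D/Q*)S + (Q*/2)H = √(2DSH) ≈ €12,097.21.
Cost at Q = 1,400: (49,440/1,400)×100 + (1,400/2)×14.8 = €3,531.43 + €10,360.00 = €13,891.43.
Excess = €13,891.43 − €12,097.21 = €1,794.22.

Extra cost ≈ €1,794 per year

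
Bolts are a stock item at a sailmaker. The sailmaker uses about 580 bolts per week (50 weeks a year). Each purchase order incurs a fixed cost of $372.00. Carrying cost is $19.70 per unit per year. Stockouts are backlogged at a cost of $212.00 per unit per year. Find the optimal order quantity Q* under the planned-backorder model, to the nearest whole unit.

Q* ≈ 1,094 bolts

Annual demand D = 580 × 50 = 29,000.
With planned backorders, Q* = √(2DS/H) · √((H+B)/B).
√(2DS/H) = √(2 × 29,000 × 372 / 19.7) = 1046.532.
√((H+B)/B) = √((19.7+212)/212) = 1.0454.
Q* ≈ 1094.076.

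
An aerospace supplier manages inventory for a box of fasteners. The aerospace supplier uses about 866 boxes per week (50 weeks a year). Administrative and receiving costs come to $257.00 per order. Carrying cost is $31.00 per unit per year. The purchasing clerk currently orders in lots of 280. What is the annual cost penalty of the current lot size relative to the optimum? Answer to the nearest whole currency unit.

Extra cost ≈ $17,816 per year

Annual demand D = 866 × 50 = 43,300.
EOQ = √(2DS/H) = √(2 × 43,300 × 257 / 31) ≈ 847.31.
Cost at Q* = (D/Q*)S + (Q*/2)H = √(2DSH) ≈ $26,266.75.
Cost at Q = 280: (43,300/280)×257 + (280/2)×31 = $39,743.21 + $4,340.00 = $44,083.21.
Excess = $44,083.21 − $26,266.75 = $17,816.46.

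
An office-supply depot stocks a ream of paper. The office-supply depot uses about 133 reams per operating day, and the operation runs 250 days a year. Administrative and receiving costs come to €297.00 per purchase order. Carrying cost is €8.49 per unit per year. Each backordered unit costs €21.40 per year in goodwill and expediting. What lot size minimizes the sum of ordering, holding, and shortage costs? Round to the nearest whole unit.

Annual demand D = 133 × 250 = 33,250.
With planned backorders, Q* = √(2DS/H) · √((H+B)/B).
√(2DS/H) = √(2 × 33,250 × 297 / 8.49) = 1525.230.
√((H+B)/B) = √((8.49+21.4)/21.4) = 1.1818.
Q* ≈ 1802.566.

Q* ≈ 1,803 reams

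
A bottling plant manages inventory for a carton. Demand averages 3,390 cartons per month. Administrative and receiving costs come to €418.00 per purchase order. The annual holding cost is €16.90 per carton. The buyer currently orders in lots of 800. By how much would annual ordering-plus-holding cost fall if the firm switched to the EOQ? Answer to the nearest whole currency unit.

Extra cost ≈ €4,041 per year

Annual demand D = 3,390 × 12 = 40,680.
EOQ = √(2DS/H) = √(2 × 40,680 × 418 / 16.9) ≈ 1418.57.
Cost at Q* = (D/Q*)S + (Q*/2)H = √(2DSH) ≈ €23,973.80.
Cost at Q = 800: (40,680/800)×418 + (800/2)×16.9 = €21,255.30 + €6,760.00 = €28,015.30.
Excess = €28,015.30 − €23,973.80 = €4,041.50.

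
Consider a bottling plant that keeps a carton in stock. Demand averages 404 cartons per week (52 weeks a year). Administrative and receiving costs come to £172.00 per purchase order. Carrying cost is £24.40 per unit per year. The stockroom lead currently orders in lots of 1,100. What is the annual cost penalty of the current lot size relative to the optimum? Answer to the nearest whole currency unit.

Annual demand D = 404 × 52 = 21,008.
EOQ = √(2DS/H) = √(2 × 21,008 × 172 / 24.4) ≈ 544.22.
Cost at Q* = (D/Q*)S + (Q*/2)H = √(2DSH) ≈ £13,279.03.
Cost at Q = 1,100: (21,008/1,100)×172 + (1,100/2)×24.4 = £3,284.89 + £13,420.00 = £16,704.89.
Excess = £16,704.89 − £13,279.03 = £3,425.85.

Extra cost ≈ £3,426 per year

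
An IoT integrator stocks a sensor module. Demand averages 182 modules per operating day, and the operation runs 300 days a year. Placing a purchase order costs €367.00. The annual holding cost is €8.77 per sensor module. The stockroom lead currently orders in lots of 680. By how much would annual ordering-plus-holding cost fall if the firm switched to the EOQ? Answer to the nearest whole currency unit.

Annual demand D = 182 × 300 = 54,600.
EOQ = √(2DS/H) = √(2 × 54,600 × 367 / 8.77) ≈ 2137.69.
Cost at Q* = (D/Q*)S + (Q*/2)H = √(2DSH) ≈ €18,747.53.
Cost at Q = 680: (54,600/680)×367 + (680/2)×8.77 = €29,467.94 + €2,981.80 = €32,449.74.
Excess = €32,449.74 − €18,747.53 = €13,702.21.

Extra cost ≈ €13,702 per year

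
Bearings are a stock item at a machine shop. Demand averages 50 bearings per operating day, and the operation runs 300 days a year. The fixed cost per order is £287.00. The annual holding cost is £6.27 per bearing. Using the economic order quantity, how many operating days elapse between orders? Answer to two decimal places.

Annual demand D = 50 × 300 = 15,000.
Q* = √(2DS/H) = √(2 × 15,000 × 287 / 6.27) ≈ 1171.84.
Cycle time = Q*/D × 300 = 1171.84 / 15,000 × 300 ≈ 23.437 days.

T ≈ 23.44 days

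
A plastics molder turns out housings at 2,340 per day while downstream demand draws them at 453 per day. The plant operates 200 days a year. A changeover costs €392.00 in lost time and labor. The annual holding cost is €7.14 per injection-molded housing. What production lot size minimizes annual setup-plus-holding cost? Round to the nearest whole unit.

Annual demand D = 453 × 200 = 90,600.
Production build-up factor (1 − d/p) = 1 − 453/2,340 = 0.8064.
Q* = √(2DS / (H(1 − d/p))) = √(2 × 90,600 × 392 / (7.14 × 0.8064)).
= √(71,030,400 / 5.7578) ≈ 3512.327.

Q* ≈ 3,512 housings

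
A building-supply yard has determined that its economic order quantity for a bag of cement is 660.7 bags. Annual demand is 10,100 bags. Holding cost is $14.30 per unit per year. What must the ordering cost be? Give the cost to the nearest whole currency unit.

S ≈ $309

Squaring Q* = √(2DS/H) gives Q*² = 2DS/H.
From Q* = √(2DS/H): S = Q*²H / (2D) = 660.7² × 14.3 / (2 × 10,100) = 309.0248.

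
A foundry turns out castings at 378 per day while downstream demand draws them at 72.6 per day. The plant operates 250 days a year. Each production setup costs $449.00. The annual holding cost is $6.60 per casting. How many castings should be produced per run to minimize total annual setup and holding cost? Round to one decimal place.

Annual demand D = 72.6 × 250 = 18,150.
Production build-up factor (1 − d/p) = 1 − 72.6/378 = 0.8079.
Q* = √(2DS / (H(1 − d/p))) = √(2 × 18,150 × 449 / (6.6 × 0.8079)).
= √(16,298,700 / 5.3324) ≈ 1748.300.

Q* ≈ 1,748.3 castings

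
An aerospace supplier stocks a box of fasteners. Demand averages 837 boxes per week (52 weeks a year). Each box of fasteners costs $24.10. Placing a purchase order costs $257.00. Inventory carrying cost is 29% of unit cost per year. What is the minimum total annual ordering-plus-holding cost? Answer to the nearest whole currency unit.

Annual demand D = 837 × 52 = 43,524.
Holding cost H = 0.29 × $24.10 = $6.9890 per unit per year.
The optimal lot size = √(2DS/H) = √(2 × 43,524 × 257 / 6.989) ≈ 1789.12.
At the optimum the two cost components are equal, so total cost = 2·(Q*/2)H = Q*·H.
Minimum total = √(2DSH) = √(2 × 43,524 × 257 × 6.989) ≈ 12504.130.

TC* ≈ $12,504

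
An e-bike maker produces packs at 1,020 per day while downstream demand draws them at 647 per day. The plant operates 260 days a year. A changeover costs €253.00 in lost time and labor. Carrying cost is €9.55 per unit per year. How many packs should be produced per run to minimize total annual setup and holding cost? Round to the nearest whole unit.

Annual demand D = 647 × 260 = 168,220.
Production build-up factor (1 − d/p) = 1 − 647/1,020 = 0.3657.
Q* = √(2DS / (H(1 − d/p))) = √(2 × 168,220 × 253 / (9.55 × 0.3657)).
= √(85,119,320 / 3.4923) ≈ 4936.942.

Q* ≈ 4,937 packs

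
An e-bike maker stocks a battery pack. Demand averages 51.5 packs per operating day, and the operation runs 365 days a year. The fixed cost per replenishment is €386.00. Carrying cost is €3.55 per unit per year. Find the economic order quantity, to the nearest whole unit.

Q* ≈ 2,022 packs

Annual demand D = 51.5 × 365 = 18,797.5.
EOQ = √(2DS / H) = √(2 × 18,797.5 × 386 / 3.55).
= √(14,511,670 / 3.55) = √4,087,794.3662 ≈ 2021.829.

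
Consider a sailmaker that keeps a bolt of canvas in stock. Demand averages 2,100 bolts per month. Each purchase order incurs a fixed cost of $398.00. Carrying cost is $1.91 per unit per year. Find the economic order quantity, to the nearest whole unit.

Annual demand D = 2,100 × 12 = 25,200.
EOQ = √(2DS / H) = √(2 × 25,200 × 398 / 1.91).
= √(20,059,200 / 1.91) = √10,502,198.9529 ≈ 3240.710.

Q* ≈ 3,241 bolts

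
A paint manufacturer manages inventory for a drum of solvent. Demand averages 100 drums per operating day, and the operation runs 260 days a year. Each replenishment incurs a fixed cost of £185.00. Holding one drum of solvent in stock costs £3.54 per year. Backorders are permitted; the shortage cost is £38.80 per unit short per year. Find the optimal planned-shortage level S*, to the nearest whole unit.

Annual demand D = 100 × 260 = 26,000.
With planned backorders, Q* = √(2DS/H) · √((H+B)/B).
√(2DS/H) = √(2 × 26,000 × 185 / 3.54) = 1648.488.
√((H+B)/B) = √((3.54+38.8)/38.8) = 1.0446.
Q* ≈ 1722.049.
S* = Q* · H/(H+B) = 1722.049 × 3.54/42.34 ≈ 143.979.

S* ≈ 144 drums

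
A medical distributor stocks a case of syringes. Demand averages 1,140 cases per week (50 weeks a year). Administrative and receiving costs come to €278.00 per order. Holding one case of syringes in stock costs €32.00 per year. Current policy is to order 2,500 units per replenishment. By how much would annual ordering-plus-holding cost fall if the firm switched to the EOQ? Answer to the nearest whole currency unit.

Annual demand D = 1,140 × 50 = 57,000.
EOQ = √(2DS/H) = √(2 × 57,000 × 278 / 32) ≈ 995.18.
Cost at Q* = (D/Q*)S + (Q*/2)H = √(2DSH) ≈ €31,845.63.
Cost at Q = 2,500: (57,000/2,500)×278 + (2,500/2)×32 = €6,338.40 + €40,000.00 = €46,338.40.
Excess = €46,338.40 − €31,845.63 = €14,492.77.

Extra cost ≈ €14,493 per year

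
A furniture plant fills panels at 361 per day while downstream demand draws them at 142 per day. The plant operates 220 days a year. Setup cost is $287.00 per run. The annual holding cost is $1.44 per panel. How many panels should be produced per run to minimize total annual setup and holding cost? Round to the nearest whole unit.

Annual demand D = 142 × 220 = 31,240.
Production build-up factor (1 − d/p) = 1 − 142/361 = 0.6066.
Q* = √(2DS / (H(1 − d/p))) = √(2 × 31,240 × 287 / (1.44 × 0.6066)).
= √(17,931,760 / 0.8736) ≈ 4530.663.

Q* ≈ 4,531 panels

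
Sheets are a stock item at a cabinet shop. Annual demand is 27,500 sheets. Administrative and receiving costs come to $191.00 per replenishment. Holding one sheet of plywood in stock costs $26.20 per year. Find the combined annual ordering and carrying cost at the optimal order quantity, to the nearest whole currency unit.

EOQ = √(2DS/H) = √(2 × 27,500 × 191 / 26.2) ≈ 633.21.
At Q*, ordering cost (D/Q*)S equals holding cost (Q*/2)H, each = √(DSH/2).
Minimum total = √(2DSH) = √(2 × 27,500 × 191 × 26.2) ≈ 16590.087.

TC* ≈ $16,590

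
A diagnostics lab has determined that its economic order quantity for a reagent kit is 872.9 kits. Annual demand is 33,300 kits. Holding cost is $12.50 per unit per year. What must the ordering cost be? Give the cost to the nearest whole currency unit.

S ≈ $143

Invert the EOQ relation Q*² = 2DS/H.
From Q* = √(2DS/H): S = Q*²H / (2D) = 872.9² × 12.5 / (2 × 33,300) = 143.0095.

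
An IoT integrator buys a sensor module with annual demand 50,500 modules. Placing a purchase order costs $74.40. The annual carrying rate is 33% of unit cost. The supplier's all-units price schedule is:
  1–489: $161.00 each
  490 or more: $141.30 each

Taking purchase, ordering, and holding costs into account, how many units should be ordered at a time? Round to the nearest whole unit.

Holding cost per unit per year at price C is H = 0.33·C.
Candidates are each tier's EOQ (if it falls in that tier) and each price-break quantity.
EOQ at $161.00 = 376.1 (feasible in tier 1): TC = 50,500×$161.00 + (50,500/376.1)×74.4 + (376.1/2)×0.33×$161.00 = $8,150,480.99.
EOQ at $141.30 = 401.4 < 490, so use break Q=490: TC = 50,500×$141.30 + (50,500/490.0)×74.4 + (490.0/2)×0.33×$141.30 = $7,154,741.86.
Lowest total cost is $7,154,741.86 at Q = 490.0.

Q* ≈ 490 modules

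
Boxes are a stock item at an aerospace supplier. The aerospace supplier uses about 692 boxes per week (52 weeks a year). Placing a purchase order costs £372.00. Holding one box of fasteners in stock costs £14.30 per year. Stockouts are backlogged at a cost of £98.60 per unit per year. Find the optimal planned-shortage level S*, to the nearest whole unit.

S* ≈ 185 boxes

Annual demand D = 692 × 52 = 35,984.
With planned backorders, Q* = √(2DS/H) · √((H+B)/B).
√(2DS/H) = √(2 × 35,984 × 372 / 14.3) = 1368.274.
√((H+B)/B) = √((14.3+98.6)/98.6) = 1.0701.
Q* ≈ 1464.137.
S* = Q* · H/(H+B) = 1464.137 × 14.3/112.9 ≈ 185.449.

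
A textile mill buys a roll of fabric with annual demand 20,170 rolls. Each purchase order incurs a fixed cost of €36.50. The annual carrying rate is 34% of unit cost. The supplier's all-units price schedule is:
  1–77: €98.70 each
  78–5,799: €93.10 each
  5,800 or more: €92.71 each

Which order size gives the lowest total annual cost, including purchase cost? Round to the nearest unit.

Holding cost per unit per year at price C is H = 0.34·C.
For each price level, check whether its EOQ is feasible; otherwise the best quantity at that price is the breakpoint.
Tier 1 (€98.70): EOQ = 209.5 exceeds tier's upper bound 77, so this tier is dominated.
EOQ at €93.10 = 215.7 (feasible in tier 2): TC = 20,170×€93.10 + (20,170/215.7)×36.5 + (215.7/2)×0.34×€93.10 = €1,884,653.98.
EOQ at €92.71 = 216.1 < 5800, so use break Q=5800: TC = 20,170×€92.71 + (20,170/5800.0)×36.5 + (5800.0/2)×0.34×€92.71 = €1,961,499.69.
Lowest total cost is €1,884,653.98 at Q = 215.7.

Q* ≈ 216 rolls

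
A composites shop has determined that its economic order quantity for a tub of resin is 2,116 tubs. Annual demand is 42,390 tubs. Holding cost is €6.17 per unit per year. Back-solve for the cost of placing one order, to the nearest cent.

S ≈ €325.85

Squaring Q* = √(2DS/H) gives Q*² = 2DS/H.
From Q* = √(2DS/H): S = Q*²H / (2D) = 2,116² × 6.17 / (2 × 42,390) = 325.8540.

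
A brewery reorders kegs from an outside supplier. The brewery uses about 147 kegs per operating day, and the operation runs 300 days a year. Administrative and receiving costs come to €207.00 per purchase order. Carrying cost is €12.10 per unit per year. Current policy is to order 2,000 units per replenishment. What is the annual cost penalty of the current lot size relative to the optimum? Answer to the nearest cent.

Extra cost ≈ €1,801.16 per year

Annual demand D = 147 × 300 = 44,100.
EOQ = √(2DS/H) = √(2 × 44,100 × 207 / 12.1) ≈ 1228.36.
Cost at Q* = (D/Q*)S + (Q*/2)H = √(2DSH) ≈ €14,863.19.
Cost at Q = 2,000: (44,100/2,000)×207 + (2,000/2)×12.1 = €4,564.35 + €12,100.00 = €16,664.35.
Excess = €16,664.35 − €14,863.19 = €1,801.16.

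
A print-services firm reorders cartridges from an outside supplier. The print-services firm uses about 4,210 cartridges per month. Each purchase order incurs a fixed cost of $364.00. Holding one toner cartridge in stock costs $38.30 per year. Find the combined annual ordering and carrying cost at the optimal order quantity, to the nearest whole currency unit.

Annual demand D = 4,210 × 12 = 50,520.
Q* = √(2DS/H) = √(2 × 50,520 × 364 / 38.3) ≈ 979.94.
At the optimum the two cost components are equal, so total cost = 2·(Q*/2)H = Q*·H.
Minimum total = √(2DSH) = √(2 × 50,520 × 364 × 38.3) ≈ 37531.571.

TC* ≈ $37,532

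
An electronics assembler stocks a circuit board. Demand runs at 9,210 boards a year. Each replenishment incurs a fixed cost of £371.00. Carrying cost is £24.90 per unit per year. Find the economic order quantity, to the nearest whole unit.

EOQ = √(2DS / H) = √(2 × 9,210 × 371 / 24.9).
= √(6,833,820 / 24.9) = √274,450.6024 ≈ 523.880.

Q* ≈ 524 boards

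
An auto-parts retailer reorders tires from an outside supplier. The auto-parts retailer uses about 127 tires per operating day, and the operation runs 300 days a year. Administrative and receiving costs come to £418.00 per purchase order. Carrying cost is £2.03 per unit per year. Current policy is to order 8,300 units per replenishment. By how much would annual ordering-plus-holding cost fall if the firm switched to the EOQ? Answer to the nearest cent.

Extra cost ≈ £2,302.20 per year

Annual demand D = 127 × 300 = 38,100.
EOQ = √(2DS/H) = √(2 × 38,100 × 418 / 2.03) ≈ 3961.12.
Cost at Q* = (D/Q*)S + (Q*/2)H = √(2DSH) ≈ £8,041.07.
Cost at Q = 8,300: (38,100/8,300)×418 + (8,300/2)×2.03 = £1,918.77 + £8,424.50 = £10,343.27.
Excess = £10,343.27 − £8,041.07 = £2,302.20.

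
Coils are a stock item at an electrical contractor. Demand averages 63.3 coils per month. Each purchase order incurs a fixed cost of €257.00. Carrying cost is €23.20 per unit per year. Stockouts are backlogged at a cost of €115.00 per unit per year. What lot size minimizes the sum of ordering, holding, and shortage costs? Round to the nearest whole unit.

Annual demand D = 63.3 × 12 = 759.6.
With planned backorders, Q* = √(2DS/H) · √((H+B)/B).
√(2DS/H) = √(2 × 759.6 × 257 / 23.2) = 129.727.
√((H+B)/B) = √((23.2+115)/115) = 1.0962.
Q* ≈ 142.212.

Q* ≈ 142 coils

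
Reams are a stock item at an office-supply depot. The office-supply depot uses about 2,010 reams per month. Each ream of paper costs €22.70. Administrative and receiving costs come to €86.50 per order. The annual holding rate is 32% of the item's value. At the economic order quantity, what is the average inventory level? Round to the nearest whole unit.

Average inventory ≈ 379 reams

Annual demand D = 2,010 × 12 = 24,120.
Holding cost H = 0.32 × €22.70 = €7.2640 per unit per year.
The optimal lot size = √(2DS/H) = √(2 × 24,120 × 86.5 / 7.264) ≈ 757.92.
Average inventory = Q*/2 ≈ 757.92 / 2 = 378.960.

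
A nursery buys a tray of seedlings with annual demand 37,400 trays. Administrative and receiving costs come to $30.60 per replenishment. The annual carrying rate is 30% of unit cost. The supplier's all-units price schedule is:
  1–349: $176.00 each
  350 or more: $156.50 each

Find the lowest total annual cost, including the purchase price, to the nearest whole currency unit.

Holding cost per unit per year at price C is H = 0.30·C.
Evaluate total cost at each tier's feasible EOQ or, if the EOQ is below the tier, at the tier's minimum quantity.
EOQ at $176.00 = 208.2 (feasible in tier 1): TC = 37,400×$176.00 + (37,400/208.2)×30.6 + (208.2/2)×0.30×$176.00 = $6,593,393.31.
EOQ at $156.50 = 220.8 < 350, so use break Q=350: TC = 37,400×$156.50 + (37,400/350.0)×30.6 + (350.0/2)×0.30×$156.50 = $5,864,586.08.
Lowest total cost among the candidates is at Q = 350.0.

TC* ≈ $5,864,586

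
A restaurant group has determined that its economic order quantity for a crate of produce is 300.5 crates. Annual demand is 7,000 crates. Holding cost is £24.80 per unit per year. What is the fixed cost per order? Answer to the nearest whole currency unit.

Squaring Q* = √(2DS/H) gives Q*² = 2DS/H.
From Q* = √(2DS/H): S = Q*²H / (2D) = 300.5² × 24.8 / (2 × 7,000) = 159.9604.

S ≈ £160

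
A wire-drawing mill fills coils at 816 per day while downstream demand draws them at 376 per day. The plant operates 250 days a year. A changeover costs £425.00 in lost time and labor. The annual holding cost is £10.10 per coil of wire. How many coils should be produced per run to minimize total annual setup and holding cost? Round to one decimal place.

Annual demand D = 376 × 250 = 94,000.
Production build-up factor (1 − d/p) = 1 − 376/816 = 0.5392.
Q* = √(2DS / (H(1 − d/p))) = √(2 × 94,000 × 425 / (10.1 × 0.5392)).
= √(79,900,000 / 5.4461) ≈ 3830.288.

Q* ≈ 3,830.3 coils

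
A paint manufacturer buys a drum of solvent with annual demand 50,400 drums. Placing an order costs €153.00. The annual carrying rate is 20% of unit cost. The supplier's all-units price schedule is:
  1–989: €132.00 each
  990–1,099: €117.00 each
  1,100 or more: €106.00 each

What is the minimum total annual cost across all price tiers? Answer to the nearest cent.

TC* ≈ €5,361,070.18

Holding cost per unit per year at price C is H = 0.20·C.
For each price level, check whether its EOQ is feasible; otherwise the best quantity at that price is the breakpoint.
EOQ at €132.00 = 764.3 (feasible in tier 1): TC = 50,400×€132.00 + (50,400/764.3)×153 + (764.3/2)×0.20×€132.00 = €6,672,977.99.
EOQ at €117.00 = 811.8 < 990, so use break Q=990: TC = 50,400×€117.00 + (50,400/990.0)×153 + (990.0/2)×0.20×€117.00 = €5,916,172.09.
EOQ at €106.00 = 852.9 < 1100, so use break Q=1100: TC = 50,400×€106.00 + (50,400/1100.0)×153 + (1100.0/2)×0.20×€106.00 = €5,361,070.18.
Lowest total cost among the candidates is at Q = 1100.0.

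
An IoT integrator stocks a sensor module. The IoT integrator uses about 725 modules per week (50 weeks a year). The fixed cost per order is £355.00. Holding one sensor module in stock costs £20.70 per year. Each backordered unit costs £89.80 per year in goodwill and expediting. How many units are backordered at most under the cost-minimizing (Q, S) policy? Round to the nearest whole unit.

S* ≈ 232 modules

Annual demand D = 725 × 50 = 36,250.
With planned backorders, Q* = √(2DS/H) · √((H+B)/B).
√(2DS/H) = √(2 × 36,250 × 355 / 20.7) = 1115.059.
√((H+B)/B) = √((20.7+89.8)/89.8) = 1.1093.
Q* ≈ 1236.918.
S* = Q* · H/(H+B) = 1236.918 × 20.7/110.5 ≈ 231.712.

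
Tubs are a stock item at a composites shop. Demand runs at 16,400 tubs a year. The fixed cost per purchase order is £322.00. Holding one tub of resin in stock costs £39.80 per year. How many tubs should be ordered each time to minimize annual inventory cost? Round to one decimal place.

Q* ≈ 515.1 tubs

EOQ = √(2DS / H) = √(2 × 16,400 × 322 / 39.8).
= √(10,561,600 / 39.8) = √265,366.8342 ≈ 515.138.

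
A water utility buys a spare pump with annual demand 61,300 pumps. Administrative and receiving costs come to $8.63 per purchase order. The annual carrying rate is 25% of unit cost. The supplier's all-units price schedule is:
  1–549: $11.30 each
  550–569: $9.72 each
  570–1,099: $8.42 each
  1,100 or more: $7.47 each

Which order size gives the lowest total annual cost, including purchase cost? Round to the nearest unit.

Q* ≈ 1,100 pumps

Holding cost per unit per year at price C is H = 0.25·C.
Evaluate total cost at each tier's feasible EOQ or, if the EOQ is below the tier, at the tier's minimum quantity.
Tier 1 ($11.30): EOQ = 612.0 exceeds tier's upper bound 549, so this tier is dominated.
Tier 2 ($9.72): EOQ = 659.9 exceeds tier's upper bound 569, so this tier is dominated.
EOQ at $8.42 = 709.0 (feasible in tier 3): TC = 61,300×$8.42 + (61,300/709.0)×8.63 + (709.0/2)×0.25×$8.42 = $517,638.37.
EOQ at $7.47 = 752.7 < 1100, so use break Q=1100: TC = 61,300×$7.47 + (61,300/1100.0)×8.63 + (1100.0/2)×0.25×$7.47 = $459,419.05.
Lowest total cost is $459,419.05 at Q = 1100.0.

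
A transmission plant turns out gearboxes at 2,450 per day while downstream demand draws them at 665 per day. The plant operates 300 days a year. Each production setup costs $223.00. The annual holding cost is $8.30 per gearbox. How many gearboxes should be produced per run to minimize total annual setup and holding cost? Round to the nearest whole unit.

Q* ≈ 3,836 gearboxes

Annual demand D = 665 × 300 = 199,500.
Production build-up factor (1 − d/p) = 1 − 665/2,450 = 0.7286.
Q* = √(2DS / (H(1 − d/p))) = √(2 × 199,500 × 223 / (8.3 × 0.7286)).
= √(88,977,000 / 6.0471) ≈ 3835.869.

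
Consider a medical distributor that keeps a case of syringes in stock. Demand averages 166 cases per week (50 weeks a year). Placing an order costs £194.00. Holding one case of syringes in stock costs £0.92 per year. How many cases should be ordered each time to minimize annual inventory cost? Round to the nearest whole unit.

Annual demand D = 166 × 50 = 8,300.
EOQ = √(2DS / H) = √(2 × 8,300 × 194 / 0.92).
= √(3,220,400 / 0.92) = √3,500,434.7826 ≈ 1870.945.

Q* ≈ 1,871 cases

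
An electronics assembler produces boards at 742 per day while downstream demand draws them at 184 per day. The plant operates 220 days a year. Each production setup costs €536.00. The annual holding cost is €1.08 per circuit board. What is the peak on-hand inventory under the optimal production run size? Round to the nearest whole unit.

Annual demand D = 184 × 220 = 40,480.
Production build-up factor (1 − d/p) = 1 − 184/742 = 0.7520.
Q* = √(2DS / (H(1 − d/p))) = √(2 × 40,480 × 536 / (1.08 × 0.7520)).
= √(43,394,560 / 0.8122) ≈ 7309.550.
Maximum inventory = Q*(1 − d/p) = 7309.550 × 0.7520 ≈ 5496.939.

I_max ≈ 5,497 boards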